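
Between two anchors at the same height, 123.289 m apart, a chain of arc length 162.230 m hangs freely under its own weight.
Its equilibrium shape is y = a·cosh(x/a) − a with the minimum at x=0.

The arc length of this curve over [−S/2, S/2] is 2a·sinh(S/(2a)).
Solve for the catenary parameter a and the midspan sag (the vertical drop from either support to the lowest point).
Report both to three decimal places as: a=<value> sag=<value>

seed: a₀ = √(S³/(24(L−S))) = √(123.289³/(24·38.941)) = 44.779302
iter 1: u=1.376629  f(a)=+3.861e+00  f'(a)=-2.092e+00  a ← 44.779302 − (+3.861e+00/-2.092e+00) = 46.624860
iter 2: u=1.322138  f(a)=+2.515e-01  f'(a)=-1.827e+00  a ← 46.624860 − (+2.515e-01/-1.827e+00) = 46.762489
iter 3: u=1.318247  f(a)=+1.232e-03  f'(a)=-1.810e+00  a ← 46.762489 − (+1.232e-03/-1.810e+00) = 46.763170
iter 4: u=1.318228  f(a)=+2.987e-08  f'(a)=-1.810e+00  a ← 46.763170 − (+2.987e-08/-1.810e+00) = 46.763170
iter 5: u=1.318228  f(a)=+2.842e-14  f'(a)=-1.810e+00  a ← 46.763170 − (+2.842e-14/-1.810e+00) = 46.763170
converged: |Δa| < 1e-12 after 5 iterations
sag = a·(cosh(S/(2a)) − 1) = 46.763170·(cosh(1.318228) − 1) = 46.866085
T_max/T_min = cosh(S/(2a)) = 2.002201

a=46.763 sag=46.866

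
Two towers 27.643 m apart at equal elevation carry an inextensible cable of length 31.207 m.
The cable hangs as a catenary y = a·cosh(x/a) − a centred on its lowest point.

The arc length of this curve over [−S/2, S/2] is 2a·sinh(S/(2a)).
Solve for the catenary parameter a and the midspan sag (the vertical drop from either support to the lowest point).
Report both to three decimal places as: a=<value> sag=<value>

seed: a₀ = √(S³/(24(L−S))) = √(27.643³/(24·3.564)) = 15.714599
iter 1: u=0.879532  f(a)=+1.404e-01  f'(a)=-4.897e-01  a ← 15.714599 − (+1.404e-01/-4.897e-01) = 16.001363
iter 2: u=0.863770  f(a)=+3.936e-03  f'(a)=-4.626e-01  a ← 16.001363 − (+3.936e-03/-4.626e-01) = 16.009872
iter 3: u=0.863311  f(a)=+3.290e-06  f'(a)=-4.618e-01  a ← 16.009872 − (+3.290e-06/-4.618e-01) = 16.009879
iter 4: u=0.863311  f(a)=+2.302e-12  f'(a)=-4.618e-01  a ← 16.009879 − (+2.302e-12/-4.618e-01) = 16.009879
converged: |Δa| < 1e-12 after 4 iterations
sag = a·(cosh(S/(2a)) − 1) = 16.009879·(cosh(0.863311) − 1) = 6.346003
T_max/T_min = cosh(S/(2a)) = 1.396380

a=16.010 sag=6.346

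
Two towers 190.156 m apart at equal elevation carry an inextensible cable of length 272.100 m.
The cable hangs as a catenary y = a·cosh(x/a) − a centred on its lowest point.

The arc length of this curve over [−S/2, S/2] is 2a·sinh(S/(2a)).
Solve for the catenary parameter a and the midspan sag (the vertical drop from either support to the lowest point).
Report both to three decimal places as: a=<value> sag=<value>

a=62.626 sag=87.146

seed: a₀ = √(S³/(24(L−S))) = √(190.156³/(24·81.944)) = 59.129043
iter 1: u=1.607975  f(a)=+1.127e+01  f'(a)=-3.558e+00  a ← 59.129043 − (+1.127e+01/-3.558e+00) = 62.296683
iter 2: u=1.526213  f(a)=+9.690e-01  f'(a)=-2.970e+00  a ← 62.296683 − (+9.690e-01/-2.970e+00) = 62.622933
iter 3: u=1.518262  f(a)=+8.652e-03  f'(a)=-2.917e+00  a ← 62.622933 − (+8.652e-03/-2.917e+00) = 62.625899
iter 4: u=1.518190  f(a)=+7.034e-07  f'(a)=-2.917e+00  a ← 62.625899 − (+7.034e-07/-2.917e+00) = 62.625899
iter 5: u=1.518190  f(a)=+0.000e+00  f'(a)=-2.917e+00  a ← 62.625899 − (+0.000e+00/-2.917e+00) = 62.625899
converged: |Δa| < 1e-12 after 5 iterations
sag = a·(cosh(S/(2a)) − 1) = 62.625899·(cosh(1.518190) − 1) = 87.145947
T_max/T_min = cosh(S/(2a)) = 2.391532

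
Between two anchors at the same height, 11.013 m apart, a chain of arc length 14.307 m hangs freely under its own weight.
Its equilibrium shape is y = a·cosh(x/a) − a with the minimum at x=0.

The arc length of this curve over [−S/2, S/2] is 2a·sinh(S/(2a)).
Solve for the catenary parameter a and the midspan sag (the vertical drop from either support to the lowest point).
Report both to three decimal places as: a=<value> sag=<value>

seed: a₀ = √(S³/(24(L−S))) = √(11.013³/(24·3.294)) = 4.110466
iter 1: u=1.339629  f(a)=+3.085e-01  f'(a)=-1.909e+00  a ← 4.110466 − (+3.085e-01/-1.909e+00) = 4.272044
iter 2: u=1.288962  f(a)=+1.912e-02  f'(a)=-1.679e+00  a ← 4.272044 − (+1.912e-02/-1.679e+00) = 4.283431
iter 3: u=1.285535  f(a)=+8.423e-05  f'(a)=-1.665e+00  a ← 4.283431 − (+8.423e-05/-1.665e+00) = 4.283482
iter 4: u=1.285520  f(a)=+1.650e-09  f'(a)=-1.665e+00  a ← 4.283482 − (+1.650e-09/-1.665e+00) = 4.283482
iter 5: u=1.285520  f(a)=+3.553e-15  f'(a)=-1.665e+00  a ← 4.283482 − (+3.553e-15/-1.665e+00) = 4.283482
converged: |Δa| < 1e-12 after 5 iterations
sag = a·(cosh(S/(2a)) − 1) = 4.283482·(cosh(1.285520) − 1) = 4.054430
T_max/T_min = cosh(S/(2a)) = 1.946527

a=4.283 sag=4.054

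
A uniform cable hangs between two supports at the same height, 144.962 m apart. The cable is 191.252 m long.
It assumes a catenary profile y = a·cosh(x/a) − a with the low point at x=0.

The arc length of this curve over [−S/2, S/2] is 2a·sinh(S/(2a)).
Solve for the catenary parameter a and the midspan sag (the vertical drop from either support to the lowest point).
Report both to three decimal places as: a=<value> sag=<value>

a=54.708 sag=55.462

seed: a₀ = √(S³/(24(L−S))) = √(144.962³/(24·46.290)) = 52.363908
iter 1: u=1.384179  f(a)=+4.642e+00  f'(a)=-2.131e+00  a ← 52.363908 − (+4.642e+00/-2.131e+00) = 54.542570
iter 2: u=1.328889  f(a)=+3.054e-01  f'(a)=-1.859e+00  a ← 54.542570 − (+3.054e-01/-1.859e+00) = 54.706893
iter 3: u=1.324897  f(a)=+1.528e-03  f'(a)=-1.840e+00  a ← 54.706893 − (+1.528e-03/-1.840e+00) = 54.707723
iter 4: u=1.324877  f(a)=+3.868e-08  f'(a)=-1.840e+00  a ← 54.707723 − (+3.868e-08/-1.840e+00) = 54.707723
iter 5: u=1.324877  f(a)=-5.684e-14  f'(a)=-1.840e+00  a ← 54.707723 − (-5.684e-14/-1.840e+00) = 54.707723
converged: |Δa| < 1e-12 after 5 iterations
sag = a·(cosh(S/(2a)) − 1) = 54.707723·(cosh(1.324877) − 1) = 55.461541
T_max/T_min = cosh(S/(2a)) = 2.013779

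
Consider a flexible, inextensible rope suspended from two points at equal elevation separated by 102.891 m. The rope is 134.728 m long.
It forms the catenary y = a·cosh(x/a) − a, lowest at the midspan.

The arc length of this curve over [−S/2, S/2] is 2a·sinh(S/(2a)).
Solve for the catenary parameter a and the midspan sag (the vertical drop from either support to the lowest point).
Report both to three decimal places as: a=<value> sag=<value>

a=39.397 sag=38.641

seed: a₀ = √(S³/(24(L−S))) = √(102.891³/(24·31.837)) = 37.756732
iter 1: u=1.362552  f(a)=+3.089e+00  f'(a)=-2.021e+00  a ← 37.756732 − (+3.089e+00/-2.021e+00) = 39.285377
iter 2: u=1.309533  f(a)=+1.975e-01  f'(a)=-1.770e+00  a ← 39.285377 − (+1.975e-01/-1.770e+00) = 39.396969
iter 3: u=1.305824  f(a)=+9.295e-04  f'(a)=-1.753e+00  a ← 39.396969 − (+9.295e-04/-1.753e+00) = 39.397499
iter 4: u=1.305806  f(a)=+2.080e-08  f'(a)=-1.753e+00  a ← 39.397499 − (+2.080e-08/-1.753e+00) = 39.397499
iter 5: u=1.305806  f(a)=-2.842e-14  f'(a)=-1.753e+00  a ← 39.397499 − (-2.842e-14/-1.753e+00) = 39.397499
converged: |Δa| < 1e-12 after 5 iterations
sag = a·(cosh(S/(2a)) − 1) = 39.397499·(cosh(1.305806) − 1) = 38.641411
T_max/T_min = cosh(S/(2a)) = 1.980809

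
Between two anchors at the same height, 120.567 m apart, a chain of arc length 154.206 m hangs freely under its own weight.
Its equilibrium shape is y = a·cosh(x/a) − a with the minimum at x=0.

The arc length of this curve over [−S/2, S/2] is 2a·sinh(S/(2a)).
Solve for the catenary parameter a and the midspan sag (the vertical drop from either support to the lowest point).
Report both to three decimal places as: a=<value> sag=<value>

a=48.429 sag=42.622

seed: a₀ = √(S³/(24(L−S))) = √(120.567³/(24·33.639)) = 46.592447
iter 1: u=1.293847  f(a)=+2.931e+00  f'(a)=-1.701e+00  a ← 46.592447 − (+2.931e+00/-1.701e+00) = 48.315676
iter 2: u=1.247701  f(a)=+1.704e-01  f'(a)=-1.508e+00  a ← 48.315676 − (+1.704e-01/-1.508e+00) = 48.428688
iter 3: u=1.244789  f(a)=+6.551e-04  f'(a)=-1.496e+00  a ← 48.428688 − (+6.551e-04/-1.496e+00) = 48.429126
iter 4: u=1.244778  f(a)=+9.763e-09  f'(a)=-1.496e+00  a ← 48.429126 − (+9.763e-09/-1.496e+00) = 48.429126
iter 5: u=1.244778  f(a)=+2.842e-14  f'(a)=-1.496e+00  a ← 48.429126 − (+2.842e-14/-1.496e+00) = 48.429126
converged: |Δa| < 1e-12 after 5 iterations
sag = a·(cosh(S/(2a)) − 1) = 48.429126·(cosh(1.244778) − 1) = 42.621700
T_max/T_min = cosh(S/(2a)) = 1.880084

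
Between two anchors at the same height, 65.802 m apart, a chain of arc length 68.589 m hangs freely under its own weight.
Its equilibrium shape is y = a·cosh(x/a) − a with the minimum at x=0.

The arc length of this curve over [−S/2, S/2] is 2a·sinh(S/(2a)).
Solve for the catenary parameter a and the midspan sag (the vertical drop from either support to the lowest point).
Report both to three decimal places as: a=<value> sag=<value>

a=65.676 sag=8.415

seed: a₀ = √(S³/(24(L−S))) = √(65.802³/(24·2.787)) = 65.265630
iter 1: u=0.504109  f(a)=+3.563e-02  f'(a)=-8.759e-02  a ← 65.265630 − (+3.563e-02/-8.759e-02) = 65.672360
iter 2: u=0.500987  f(a)=+3.358e-04  f'(a)=-8.595e-02  a ← 65.672360 − (+3.358e-04/-8.595e-02) = 65.676267
iter 3: u=0.500957  f(a)=+3.046e-08  f'(a)=-8.594e-02  a ← 65.676267 − (+3.046e-08/-8.594e-02) = 65.676267
iter 4: u=0.500957  f(a)=-1.421e-14  f'(a)=-8.594e-02  a ← 65.676267 − (-1.421e-14/-8.594e-02) = 65.676267
converged: |Δa| < 1e-12 after 4 iterations
sag = a·(cosh(S/(2a)) − 1) = 65.676267·(cosh(0.500957) − 1) = 8.414790
T_max/T_min = cosh(S/(2a)) = 1.128125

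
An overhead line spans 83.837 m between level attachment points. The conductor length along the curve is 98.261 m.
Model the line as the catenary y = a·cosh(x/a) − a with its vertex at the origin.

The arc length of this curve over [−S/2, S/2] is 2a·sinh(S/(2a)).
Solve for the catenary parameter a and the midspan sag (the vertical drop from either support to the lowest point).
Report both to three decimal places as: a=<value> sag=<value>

seed: a₀ = √(S³/(24(L−S))) = √(83.837³/(24·14.424)) = 41.257710
iter 1: u=1.016016  f(a)=+7.630e-01  f'(a)=-7.741e-01  a ← 41.257710 − (+7.630e-01/-7.741e-01) = 42.243427
iter 2: u=0.992308  f(a)=+2.820e-02  f'(a)=-7.178e-01  a ← 42.243427 − (+2.820e-02/-7.178e-01) = 42.282714
iter 3: u=0.991386  f(a)=+4.180e-05  f'(a)=-7.157e-01  a ← 42.282714 − (+4.180e-05/-7.157e-01) = 42.282772
iter 4: u=0.991385  f(a)=+9.214e-11  f'(a)=-7.157e-01  a ← 42.282772 − (+9.214e-11/-7.157e-01) = 42.282772
iter 5: u=0.991385  f(a)=-1.421e-14  f'(a)=-7.157e-01  a ← 42.282772 − (-1.421e-14/-7.157e-01) = 42.282772
converged: |Δa| < 1e-12 after 5 iterations
sag = a·(cosh(S/(2a)) − 1) = 42.282772·(cosh(0.991385) − 1) = 22.537278
T_max/T_min = cosh(S/(2a)) = 1.533013

a=42.283 sag=22.537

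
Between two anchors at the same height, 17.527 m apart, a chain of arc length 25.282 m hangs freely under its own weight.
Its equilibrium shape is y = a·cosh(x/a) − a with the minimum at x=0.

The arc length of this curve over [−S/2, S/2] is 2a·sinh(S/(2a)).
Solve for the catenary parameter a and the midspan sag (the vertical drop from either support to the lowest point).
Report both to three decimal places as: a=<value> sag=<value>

seed: a₀ = √(S³/(24(L−S))) = √(17.527³/(24·7.755)) = 5.378546
iter 1: u=1.629344  f(a)=+1.097e+00  f'(a)=-3.725e+00  a ← 5.378546 − (+1.097e+00/-3.725e+00) = 5.672979
iter 2: u=1.544779  f(a)=+9.651e-02  f'(a)=-3.096e+00  a ← 5.672979 − (+9.651e-02/-3.096e+00) = 5.704149
iter 3: u=1.536338  f(a)=+9.064e-04  f'(a)=-3.038e+00  a ← 5.704149 − (+9.064e-04/-3.038e+00) = 5.704448
iter 4: u=1.536257  f(a)=+8.160e-08  f'(a)=-3.038e+00  a ← 5.704448 − (+8.160e-08/-3.038e+00) = 5.704448
iter 5: u=1.536257  f(a)=+7.105e-15  f'(a)=-3.038e+00  a ← 5.704448 − (+7.105e-15/-3.038e+00) = 5.704448
converged: |Δa| < 1e-12 after 5 iterations
sag = a·(cosh(S/(2a)) − 1) = 5.704448·(cosh(1.536257) − 1) = 8.164064
T_max/T_min = cosh(S/(2a)) = 2.431175

a=5.704 sag=8.164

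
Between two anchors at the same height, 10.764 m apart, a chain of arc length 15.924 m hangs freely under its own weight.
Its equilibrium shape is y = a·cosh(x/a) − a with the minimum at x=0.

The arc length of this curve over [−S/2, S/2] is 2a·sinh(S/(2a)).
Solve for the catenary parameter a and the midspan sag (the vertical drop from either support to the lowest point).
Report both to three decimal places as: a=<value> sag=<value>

seed: a₀ = √(S³/(24(L−S))) = √(10.764³/(24·5.160)) = 3.173438
iter 1: u=1.695952  f(a)=+7.950e-01  f'(a)=-4.289e+00  a ← 3.173438 − (+7.950e-01/-4.289e+00) = 3.358803
iter 2: u=1.602357  f(a)=+7.498e-02  f'(a)=-3.515e+00  a ← 3.358803 − (+7.498e-02/-3.515e+00) = 3.380135
iter 3: u=1.592244  f(a)=+8.203e-04  f'(a)=-3.438e+00  a ← 3.380135 − (+8.203e-04/-3.438e+00) = 3.380374
iter 4: u=1.592132  f(a)=+1.006e-07  f'(a)=-3.437e+00  a ← 3.380374 − (+1.006e-07/-3.437e+00) = 3.380374
iter 5: u=1.592132  f(a)=+1.776e-15  f'(a)=-3.437e+00  a ← 3.380374 − (+1.776e-15/-3.437e+00) = 3.380374
converged: |Δa| < 1e-12 after 5 iterations
sag = a·(cosh(S/(2a)) − 1) = 3.380374·(cosh(1.592132) − 1) = 5.269503
T_max/T_min = cosh(S/(2a)) = 2.558852

a=3.380 sag=5.270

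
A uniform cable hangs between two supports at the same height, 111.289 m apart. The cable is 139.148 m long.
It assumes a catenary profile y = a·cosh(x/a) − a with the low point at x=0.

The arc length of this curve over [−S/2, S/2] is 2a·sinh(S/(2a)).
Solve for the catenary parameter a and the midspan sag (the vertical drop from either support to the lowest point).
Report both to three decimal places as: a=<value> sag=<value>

a=47.019 sag=36.953

seed: a₀ = √(S³/(24(L−S))) = √(111.289³/(24·27.859)) = 45.403567
iter 1: u=1.225553  f(a)=+2.169e+00  f'(a)=-1.422e+00  a ← 45.403567 − (+2.169e+00/-1.422e+00) = 46.928960
iter 2: u=1.185718  f(a)=+1.141e-01  f'(a)=-1.276e+00  a ← 46.928960 − (+1.141e-01/-1.276e+00) = 47.018388
iter 3: u=1.183463  f(a)=+3.545e-04  f'(a)=-1.268e+00  a ← 47.018388 − (+3.545e-04/-1.268e+00) = 47.018668
iter 4: u=1.183455  f(a)=+3.447e-09  f'(a)=-1.268e+00  a ← 47.018668 − (+3.447e-09/-1.268e+00) = 47.018668
iter 5: u=1.183455  f(a)=+0.000e+00  f'(a)=-1.268e+00  a ← 47.018668 − (+0.000e+00/-1.268e+00) = 47.018668
converged: |Δa| < 1e-12 after 5 iterations
sag = a·(cosh(S/(2a)) − 1) = 47.018668·(cosh(1.183455) − 1) = 36.953331
T_max/T_min = cosh(S/(2a)) = 1.785929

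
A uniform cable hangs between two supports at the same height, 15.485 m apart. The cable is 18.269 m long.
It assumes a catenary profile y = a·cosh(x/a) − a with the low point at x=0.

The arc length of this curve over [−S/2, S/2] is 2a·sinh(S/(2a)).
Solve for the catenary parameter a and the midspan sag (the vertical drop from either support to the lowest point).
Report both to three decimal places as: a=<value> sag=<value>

seed: a₀ = √(S³/(24(L−S))) = √(15.485³/(24·2.784)) = 7.454638
iter 1: u=1.038615  f(a)=+1.541e-01  f'(a)=-8.307e-01  a ← 7.454638 − (+1.541e-01/-8.307e-01) = 7.640122
iter 2: u=1.013400  f(a)=+5.938e-03  f'(a)=-7.677e-01  a ← 7.640122 − (+5.938e-03/-7.677e-01) = 7.647856
iter 3: u=1.012375  f(a)=+9.602e-06  f'(a)=-7.653e-01  a ← 7.647856 − (+9.602e-06/-7.653e-01) = 7.647868
iter 4: u=1.012374  f(a)=+2.520e-11  f'(a)=-7.653e-01  a ← 7.647868 − (+2.520e-11/-7.653e-01) = 7.647868
iter 5: u=1.012374  f(a)=+0.000e+00  f'(a)=-7.653e-01  a ← 7.647868 − (+0.000e+00/-7.653e-01) = 7.647868
converged: |Δa| < 1e-12 after 5 iterations
sag = a·(cosh(S/(2a)) − 1) = 7.647868·(cosh(1.012374) − 1) = 4.265527
T_max/T_min = cosh(S/(2a)) = 1.557741

a=7.648 sag=4.266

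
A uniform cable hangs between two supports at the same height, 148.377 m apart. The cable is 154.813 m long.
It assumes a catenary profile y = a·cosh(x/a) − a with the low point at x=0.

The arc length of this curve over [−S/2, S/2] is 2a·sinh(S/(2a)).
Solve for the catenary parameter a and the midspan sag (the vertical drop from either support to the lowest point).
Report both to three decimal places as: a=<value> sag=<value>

seed: a₀ = √(S³/(24(L−S))) = √(148.377³/(24·6.436)) = 145.424052
iter 1: u=0.510153  f(a)=+8.427e-02  f'(a)=-9.084e-02  a ← 145.424052 − (+8.427e-02/-9.084e-02) = 146.351753
iter 2: u=0.506919  f(a)=+8.132e-04  f'(a)=-8.909e-02  a ← 146.351753 − (+8.132e-04/-8.909e-02) = 146.360881
iter 3: u=0.506887  f(a)=+7.736e-08  f'(a)=-8.908e-02  a ← 146.360881 − (+7.736e-08/-8.908e-02) = 146.360882
iter 4: u=0.506887  f(a)=+0.000e+00  f'(a)=-8.908e-02  a ← 146.360882 − (+0.000e+00/-8.908e-02) = 146.360882
converged: |Δa| < 1e-12 after 4 iterations
sag = a·(cosh(S/(2a)) − 1) = 146.360882·(cosh(0.506887) − 1) = 19.208662
T_max/T_min = cosh(S/(2a)) = 1.131242

a=146.361 sag=19.209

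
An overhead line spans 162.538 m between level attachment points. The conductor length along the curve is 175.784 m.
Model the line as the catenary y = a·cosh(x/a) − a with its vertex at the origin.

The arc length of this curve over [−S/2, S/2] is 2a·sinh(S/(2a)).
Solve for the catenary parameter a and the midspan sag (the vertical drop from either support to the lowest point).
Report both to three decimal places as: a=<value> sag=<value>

a=117.616 sag=29.212

seed: a₀ = √(S³/(24(L−S))) = √(162.538³/(24·13.246)) = 116.220937
iter 1: u=0.699263  f(a)=+3.276e-01  f'(a)=-2.393e-01  a ← 116.220937 − (+3.276e-01/-2.393e-01) = 117.590169
iter 2: u=0.691121  f(a)=+5.880e-03  f'(a)=-2.308e-01  a ← 117.590169 − (+5.880e-03/-2.308e-01) = 117.615649
iter 3: u=0.690971  f(a)=+1.971e-06  f'(a)=-2.306e-01  a ← 117.615649 − (+1.971e-06/-2.306e-01) = 117.615658
iter 4: u=0.690971  f(a)=+2.274e-13  f'(a)=-2.306e-01  a ← 117.615658 − (+2.274e-13/-2.306e-01) = 117.615658
converged: |Δa| < 1e-12 after 4 iterations
sag = a·(cosh(S/(2a)) − 1) = 117.615658·(cosh(0.690971) − 1) = 29.212291
T_max/T_min = cosh(S/(2a)) = 1.248371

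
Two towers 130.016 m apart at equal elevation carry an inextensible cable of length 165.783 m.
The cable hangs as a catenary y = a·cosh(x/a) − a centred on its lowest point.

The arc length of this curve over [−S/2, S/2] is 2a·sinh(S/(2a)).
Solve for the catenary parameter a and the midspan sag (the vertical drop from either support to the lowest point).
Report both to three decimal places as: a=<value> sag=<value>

a=52.568 sag=45.587

seed: a₀ = √(S³/(24(L−S))) = √(130.016³/(24·35.767)) = 50.599744
iter 1: u=1.284750  f(a)=+3.071e+00  f'(a)=-1.661e+00  a ← 50.599744 − (+3.071e+00/-1.661e+00) = 52.448061
iter 2: u=1.239474  f(a)=+1.763e-01  f'(a)=-1.476e+00  a ← 52.448061 − (+1.763e-01/-1.476e+00) = 52.567520
iter 3: u=1.236657  f(a)=+6.591e-04  f'(a)=-1.464e+00  a ← 52.567520 − (+6.591e-04/-1.464e+00) = 52.567970
iter 4: u=1.236647  f(a)=+9.292e-09  f'(a)=-1.464e+00  a ← 52.567970 − (+9.292e-09/-1.464e+00) = 52.567970
iter 5: u=1.236647  f(a)=-2.842e-14  f'(a)=-1.464e+00  a ← 52.567970 − (-2.842e-14/-1.464e+00) = 52.567970
converged: |Δa| < 1e-12 after 5 iterations
sag = a·(cosh(S/(2a)) − 1) = 52.567970·(cosh(1.236647) − 1) = 45.586970
T_max/T_min = cosh(S/(2a)) = 1.867201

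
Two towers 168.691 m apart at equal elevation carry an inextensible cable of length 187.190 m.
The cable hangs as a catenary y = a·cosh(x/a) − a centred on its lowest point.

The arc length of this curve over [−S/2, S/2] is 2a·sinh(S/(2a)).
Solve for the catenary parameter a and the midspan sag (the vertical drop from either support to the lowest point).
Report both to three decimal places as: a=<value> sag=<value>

seed: a₀ = √(S³/(24(L−S))) = √(168.691³/(24·18.499)) = 103.981989
iter 1: u=0.811155  f(a)=+6.182e-01  f'(a)=-3.798e-01  a ← 103.981989 − (+6.182e-01/-3.798e-01) = 105.609809
iter 2: u=0.798652  f(a)=+1.482e-02  f'(a)=-3.618e-01  a ← 105.609809 − (+1.482e-02/-3.618e-01) = 105.650764
iter 3: u=0.798343  f(a)=+8.974e-06  f'(a)=-3.613e-01  a ← 105.650764 − (+8.974e-06/-3.613e-01) = 105.650789
iter 4: u=0.798342  f(a)=+3.325e-12  f'(a)=-3.613e-01  a ← 105.650789 − (+3.325e-12/-3.613e-01) = 105.650789
converged: |Δa| < 1e-12 after 4 iterations
sag = a·(cosh(S/(2a)) − 1) = 105.650789·(cosh(0.798342) − 1) = 35.494927
T_max/T_min = cosh(S/(2a)) = 1.335965

a=105.651 sag=35.495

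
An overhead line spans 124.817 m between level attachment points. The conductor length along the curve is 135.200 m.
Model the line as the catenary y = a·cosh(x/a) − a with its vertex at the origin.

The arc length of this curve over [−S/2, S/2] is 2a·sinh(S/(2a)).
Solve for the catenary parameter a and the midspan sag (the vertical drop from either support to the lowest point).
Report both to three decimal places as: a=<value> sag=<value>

a=89.419 sag=22.677

seed: a₀ = √(S³/(24(L−S))) = √(124.817³/(24·10.383)) = 88.337186
iter 1: u=0.706481  f(a)=+2.622e-01  f'(a)=-2.470e-01  a ← 88.337186 − (+2.622e-01/-2.470e-01) = 89.398701
iter 2: u=0.698092  f(a)=+4.801e-03  f'(a)=-2.380e-01  a ← 89.398701 − (+4.801e-03/-2.380e-01) = 89.418871
iter 3: u=0.697934  f(a)=+1.676e-06  f'(a)=-2.379e-01  a ← 89.418871 − (+1.676e-06/-2.379e-01) = 89.418878
iter 4: u=0.697934  f(a)=+1.990e-13  f'(a)=-2.379e-01  a ← 89.418878 − (+1.990e-13/-2.379e-01) = 89.418878
converged: |Δa| < 1e-12 after 4 iterations
sag = a·(cosh(S/(2a)) − 1) = 89.418878·(cosh(0.697934) − 1) = 22.677044
T_max/T_min = cosh(S/(2a)) = 1.253605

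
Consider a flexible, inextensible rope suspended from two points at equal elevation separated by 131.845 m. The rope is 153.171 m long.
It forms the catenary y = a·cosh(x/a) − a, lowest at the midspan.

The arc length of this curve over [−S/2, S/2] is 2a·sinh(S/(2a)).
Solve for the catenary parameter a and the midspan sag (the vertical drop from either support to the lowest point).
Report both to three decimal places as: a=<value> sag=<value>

seed: a₀ = √(S³/(24(L−S))) = √(131.845³/(24·21.326)) = 66.916801
iter 1: u=0.985141  f(a)=+1.059e+00  f'(a)=-7.014e-01  a ← 66.916801 − (+1.059e+00/-7.014e-01) = 68.426695
iter 2: u=0.963403  f(a)=+3.691e-02  f'(a)=-6.533e-01  a ← 68.426695 − (+3.691e-02/-6.533e-01) = 68.483186
iter 3: u=0.962609  f(a)=+4.840e-05  f'(a)=-6.516e-01  a ← 68.483186 − (+4.840e-05/-6.516e-01) = 68.483260
iter 4: u=0.962608  f(a)=+8.350e-11  f'(a)=-6.516e-01  a ← 68.483260 − (+8.350e-11/-6.516e-01) = 68.483260
iter 5: u=0.962608  f(a)=+0.000e+00  f'(a)=-6.516e-01  a ← 68.483260 − (+0.000e+00/-6.516e-01) = 68.483260
converged: |Δa| < 1e-12 after 5 iterations
sag = a·(cosh(S/(2a)) − 1) = 68.483260·(cosh(0.962608) − 1) = 34.255709
T_max/T_min = cosh(S/(2a)) = 1.500206

a=68.483 sag=34.256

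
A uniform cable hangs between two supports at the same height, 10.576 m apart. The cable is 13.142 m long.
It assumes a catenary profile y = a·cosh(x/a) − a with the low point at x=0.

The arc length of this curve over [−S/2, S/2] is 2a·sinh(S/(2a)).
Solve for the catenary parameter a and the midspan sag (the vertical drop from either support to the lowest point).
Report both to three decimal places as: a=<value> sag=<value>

seed: a₀ = √(S³/(24(L−S))) = √(10.576³/(24·2.566)) = 4.382765
iter 1: u=1.206544  f(a)=+1.934e-01  f'(a)=-1.351e+00  a ← 4.382765 − (+1.934e-01/-1.351e+00) = 4.525954
iter 2: u=1.168372  f(a)=+9.881e-03  f'(a)=-1.216e+00  a ← 4.525954 − (+9.881e-03/-1.216e+00) = 4.534082
iter 3: u=1.166278  f(a)=+2.888e-05  f'(a)=-1.209e+00  a ← 4.534082 − (+2.888e-05/-1.209e+00) = 4.534106
iter 4: u=1.166272  f(a)=+2.482e-10  f'(a)=-1.209e+00  a ← 4.534106 − (+2.482e-10/-1.209e+00) = 4.534106
iter 5: u=1.166272  f(a)=+3.553e-15  f'(a)=-1.209e+00  a ← 4.534106 − (+3.553e-15/-1.209e+00) = 4.534106
converged: |Δa| < 1e-12 after 5 iterations
sag = a·(cosh(S/(2a)) − 1) = 4.534106·(cosh(1.166272) − 1) = 3.449387
T_max/T_min = cosh(S/(2a)) = 1.760764

a=4.534 sag=3.449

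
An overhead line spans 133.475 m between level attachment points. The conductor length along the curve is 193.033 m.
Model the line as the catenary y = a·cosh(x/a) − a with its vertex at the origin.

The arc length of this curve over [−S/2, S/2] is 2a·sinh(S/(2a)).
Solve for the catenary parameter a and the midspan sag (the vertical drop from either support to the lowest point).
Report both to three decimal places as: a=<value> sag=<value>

seed: a₀ = √(S³/(24(L−S))) = √(133.475³/(24·59.558)) = 40.787231
iter 1: u=1.636235  f(a)=+8.500e+00  f'(a)=-3.781e+00  a ← 40.787231 − (+8.500e+00/-3.781e+00) = 43.035438
iter 2: u=1.550757  f(a)=+7.534e-01  f'(a)=-3.138e+00  a ← 43.035438 − (+7.534e-01/-3.138e+00) = 43.275549
iter 3: u=1.542153  f(a)=+7.191e-03  f'(a)=-3.078e+00  a ← 43.275549 − (+7.191e-03/-3.078e+00) = 43.277885
iter 4: u=1.542069  f(a)=+6.688e-07  f'(a)=-3.078e+00  a ← 43.277885 − (+6.688e-07/-3.078e+00) = 43.277885
iter 5: u=1.542069  f(a)=+2.842e-14  f'(a)=-3.078e+00  a ← 43.277885 − (+2.842e-14/-3.078e+00) = 43.277885
converged: |Δa| < 1e-12 after 5 iterations
sag = a·(cosh(S/(2a)) − 1) = 43.277885·(cosh(1.542069) − 1) = 62.497396
T_max/T_min = cosh(S/(2a)) = 2.444095

a=43.278 sag=62.497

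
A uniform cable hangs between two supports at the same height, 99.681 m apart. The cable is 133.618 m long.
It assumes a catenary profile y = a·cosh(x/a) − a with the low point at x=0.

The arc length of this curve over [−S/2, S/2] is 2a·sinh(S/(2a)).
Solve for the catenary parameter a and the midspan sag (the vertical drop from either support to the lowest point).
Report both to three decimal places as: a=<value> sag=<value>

a=36.529 sag=39.614

seed: a₀ = √(S³/(24(L−S))) = √(99.681³/(24·33.937)) = 34.871950
iter 1: u=1.429243  f(a)=+3.640e+00  f'(a)=-2.374e+00  a ← 34.871950 − (+3.640e+00/-2.374e+00) = 36.405025
iter 2: u=1.369056  f(a)=+2.538e-01  f'(a)=-2.054e+00  a ← 36.405025 − (+2.538e-01/-2.054e+00) = 36.528605
iter 3: u=1.364424  f(a)=+1.438e-03  f'(a)=-2.030e+00  a ← 36.528605 − (+1.438e-03/-2.030e+00) = 36.529314
iter 4: u=1.364397  f(a)=+4.677e-08  f'(a)=-2.030e+00  a ← 36.529314 − (+4.677e-08/-2.030e+00) = 36.529314
iter 5: u=1.364397  f(a)=+2.842e-14  f'(a)=-2.030e+00  a ← 36.529314 − (+2.842e-14/-2.030e+00) = 36.529314
converged: |Δa| < 1e-12 after 5 iterations
sag = a·(cosh(S/(2a)) − 1) = 36.529314·(cosh(1.364397) − 1) = 39.614191
T_max/T_min = cosh(S/(2a)) = 2.084449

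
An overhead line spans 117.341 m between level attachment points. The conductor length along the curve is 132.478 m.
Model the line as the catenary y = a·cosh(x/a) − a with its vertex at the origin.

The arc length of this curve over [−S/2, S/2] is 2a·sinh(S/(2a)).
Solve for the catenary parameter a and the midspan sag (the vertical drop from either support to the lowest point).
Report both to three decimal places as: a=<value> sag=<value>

seed: a₀ = √(S³/(24(L−S))) = √(117.341³/(24·15.137)) = 66.688224
iter 1: u=0.879773  f(a)=+5.967e-01  f'(a)=-4.901e-01  a ← 66.688224 − (+5.967e-01/-4.901e-01) = 67.905797
iter 2: u=0.863998  f(a)=+1.673e-02  f'(a)=-4.629e-01  a ← 67.905797 − (+1.673e-02/-4.629e-01) = 67.941944
iter 3: u=0.863539  f(a)=+1.400e-05  f'(a)=-4.622e-01  a ← 67.941944 − (+1.400e-05/-4.622e-01) = 67.941975
iter 4: u=0.863538  f(a)=+9.834e-12  f'(a)=-4.622e-01  a ← 67.941975 − (+9.834e-12/-4.622e-01) = 67.941975
converged: |Δa| < 1e-12 after 4 iterations
sag = a·(cosh(S/(2a)) − 1) = 67.941975·(cosh(0.863538) − 1) = 26.945944
T_max/T_min = cosh(S/(2a)) = 1.396602

a=67.942 sag=26.946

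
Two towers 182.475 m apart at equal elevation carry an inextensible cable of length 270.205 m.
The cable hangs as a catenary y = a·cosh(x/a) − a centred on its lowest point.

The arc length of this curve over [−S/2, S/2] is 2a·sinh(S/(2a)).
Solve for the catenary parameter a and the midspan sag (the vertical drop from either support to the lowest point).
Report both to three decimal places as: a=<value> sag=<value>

a=57.231 sag=89.494

seed: a₀ = √(S³/(24(L−S))) = √(182.475³/(24·87.730)) = 53.718685
iter 1: u=1.698431  f(a)=+1.356e+01  f'(a)=-4.311e+00  a ← 53.718685 − (+1.356e+01/-4.311e+00) = 56.863824
iter 2: u=1.604491  f(a)=+1.282e+00  f'(a)=-3.531e+00  a ← 56.863824 − (+1.282e+00/-3.531e+00) = 57.226880
iter 3: u=1.594312  f(a)=+1.410e-02  f'(a)=-3.454e+00  a ← 57.226880 − (+1.410e-02/-3.454e+00) = 57.230963
iter 4: u=1.594198  f(a)=+1.748e-06  f'(a)=-3.453e+00  a ← 57.230963 − (+1.748e-06/-3.453e+00) = 57.230964
iter 5: u=1.594198  f(a)=+5.684e-14  f'(a)=-3.453e+00  a ← 57.230964 − (+5.684e-14/-3.453e+00) = 57.230964
converged: |Δa| < 1e-12 after 5 iterations
sag = a·(cosh(S/(2a)) − 1) = 57.230964·(cosh(1.594198) − 1) = 89.493501
T_max/T_min = cosh(S/(2a)) = 2.563725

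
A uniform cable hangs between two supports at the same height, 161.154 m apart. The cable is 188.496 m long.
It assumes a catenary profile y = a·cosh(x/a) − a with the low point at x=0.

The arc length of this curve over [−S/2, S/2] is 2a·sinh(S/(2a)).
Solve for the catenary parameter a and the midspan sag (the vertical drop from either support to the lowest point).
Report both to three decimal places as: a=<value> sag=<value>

seed: a₀ = √(S³/(24(L−S))) = √(161.154³/(24·27.342)) = 79.862127
iter 1: u=1.008951  f(a)=+1.426e+00  f'(a)=-7.570e-01  a ← 79.862127 − (+1.426e+00/-7.570e-01) = 81.745700
iter 2: u=0.985703  f(a)=+5.200e-02  f'(a)=-7.027e-01  a ← 81.745700 − (+5.200e-02/-7.027e-01) = 81.819707
iter 3: u=0.984812  f(a)=+7.498e-05  f'(a)=-7.007e-01  a ← 81.819707 − (+7.498e-05/-7.007e-01) = 81.819814
iter 4: u=0.984810  f(a)=+1.564e-10  f'(a)=-7.007e-01  a ← 81.819814 − (+1.564e-10/-7.007e-01) = 81.819814
iter 5: u=0.984810  f(a)=-2.842e-14  f'(a)=-7.007e-01  a ← 81.819814 − (-2.842e-14/-7.007e-01) = 81.819814
converged: |Δa| < 1e-12 after 5 iterations
sag = a·(cosh(S/(2a)) − 1) = 81.819814·(cosh(0.984810) − 1) = 42.988709
T_max/T_min = cosh(S/(2a)) = 1.525407

a=81.820 sag=42.989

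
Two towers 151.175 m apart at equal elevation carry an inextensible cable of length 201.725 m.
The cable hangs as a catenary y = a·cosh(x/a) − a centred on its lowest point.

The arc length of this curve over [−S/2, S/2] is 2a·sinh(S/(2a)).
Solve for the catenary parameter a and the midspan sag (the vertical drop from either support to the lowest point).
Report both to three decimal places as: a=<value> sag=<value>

seed: a₀ = √(S³/(24(L−S))) = √(151.175³/(24·50.550)) = 53.364662
iter 1: u=1.416434  f(a)=+5.320e+00  f'(a)=-2.303e+00  a ← 53.364662 − (+5.320e+00/-2.303e+00) = 55.674812
iter 2: u=1.357661  f(a)=+3.650e-01  f'(a)=-1.997e+00  a ← 55.674812 − (+3.650e-01/-1.997e+00) = 55.857584
iter 3: u=1.353218  f(a)=+1.997e-03  f'(a)=-1.975e+00  a ← 55.857584 − (+1.997e-03/-1.975e+00) = 55.858595
iter 4: u=1.353194  f(a)=+6.054e-08  f'(a)=-1.975e+00  a ← 55.858595 − (+6.054e-08/-1.975e+00) = 55.858595
iter 5: u=1.353194  f(a)=+0.000e+00  f'(a)=-1.975e+00  a ← 55.858595 − (+0.000e+00/-1.975e+00) = 55.858595
converged: |Δa| < 1e-12 after 5 iterations
sag = a·(cosh(S/(2a)) − 1) = 55.858595·(cosh(1.353194) − 1) = 59.438528
T_max/T_min = cosh(S/(2a)) = 2.064089

a=55.859 sag=59.439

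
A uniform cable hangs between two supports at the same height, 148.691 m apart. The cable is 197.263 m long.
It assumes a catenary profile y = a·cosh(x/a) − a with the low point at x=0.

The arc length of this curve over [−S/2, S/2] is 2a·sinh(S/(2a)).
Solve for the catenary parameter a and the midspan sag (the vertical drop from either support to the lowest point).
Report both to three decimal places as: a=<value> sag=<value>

seed: a₀ = √(S³/(24(L−S))) = √(148.691³/(24·48.572)) = 53.104144
iter 1: u=1.399994  f(a)=+4.988e+00  f'(a)=-2.214e+00  a ← 53.104144 − (+4.988e+00/-2.214e+00) = 55.357337
iter 2: u=1.343011  f(a)=+3.350e-01  f'(a)=-1.926e+00  a ← 55.357337 − (+3.350e-01/-1.926e+00) = 55.531335
iter 3: u=1.338803  f(a)=+1.752e-03  f'(a)=-1.905e+00  a ← 55.531335 − (+1.752e-03/-1.905e+00) = 55.532255
iter 4: u=1.338781  f(a)=+4.848e-08  f'(a)=-1.905e+00  a ← 55.532255 − (+4.848e-08/-1.905e+00) = 55.532255
iter 5: u=1.338781  f(a)=-2.842e-14  f'(a)=-1.905e+00  a ← 55.532255 − (-2.842e-14/-1.905e+00) = 55.532255
converged: |Δa| < 1e-12 after 5 iterations
sag = a·(cosh(S/(2a)) − 1) = 55.532255·(cosh(1.338781) − 1) = 57.657869
T_max/T_min = cosh(S/(2a)) = 2.038277

a=55.532 sag=57.658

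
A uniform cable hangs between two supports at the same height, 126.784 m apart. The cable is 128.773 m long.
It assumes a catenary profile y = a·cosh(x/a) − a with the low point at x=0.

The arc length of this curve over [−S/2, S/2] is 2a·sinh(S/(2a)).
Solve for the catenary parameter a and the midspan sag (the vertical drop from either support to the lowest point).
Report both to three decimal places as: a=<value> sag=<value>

seed: a₀ = √(S³/(24(L−S))) = √(126.784³/(24·1.989)) = 206.620621
iter 1: u=0.306804  f(a)=+9.382e-03  f'(a)=-1.943e-02  a ← 206.620621 − (+9.382e-03/-1.943e-02) = 207.103375
iter 2: u=0.306089  f(a)=+3.298e-05  f'(a)=-1.930e-02  a ← 207.103375 − (+3.298e-05/-1.930e-02) = 207.105084
iter 3: u=0.306086  f(a)=+4.108e-10  f'(a)=-1.930e-02  a ← 207.105084 − (+4.108e-10/-1.930e-02) = 207.105084
iter 4: u=0.306086  f(a)=+0.000e+00  f'(a)=-1.930e-02  a ← 207.105084 − (+0.000e+00/-1.930e-02) = 207.105084
converged: |Δa| < 1e-12 after 4 iterations
sag = a·(cosh(S/(2a)) − 1) = 207.105084·(cosh(0.306086) − 1) = 9.777689
T_max/T_min = cosh(S/(2a)) = 1.047211

a=207.105 sag=9.778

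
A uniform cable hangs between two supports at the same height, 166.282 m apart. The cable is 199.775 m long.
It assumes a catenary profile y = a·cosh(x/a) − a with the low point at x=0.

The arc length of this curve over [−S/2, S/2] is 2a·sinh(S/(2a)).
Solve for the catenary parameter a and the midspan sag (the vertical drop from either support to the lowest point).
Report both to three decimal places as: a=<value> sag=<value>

a=77.815 sag=48.805

seed: a₀ = √(S³/(24(L−S))) = √(166.282³/(24·33.493)) = 75.628452
iter 1: u=1.099335  f(a)=+2.083e+00  f'(a)=-9.975e-01  a ← 75.628452 − (+2.083e+00/-9.975e-01) = 77.716790
iter 2: u=1.069795  f(a)=+8.940e-02  f'(a)=-9.135e-01  a ← 77.716790 − (+8.940e-02/-9.135e-01) = 77.814650
iter 3: u=1.068449  f(a)=+1.810e-04  f'(a)=-9.098e-01  a ← 77.814650 − (+1.810e-04/-9.098e-01) = 77.814849
iter 4: u=1.068446  f(a)=+7.453e-10  f'(a)=-9.098e-01  a ← 77.814849 − (+7.453e-10/-9.098e-01) = 77.814849
iter 5: u=1.068446  f(a)=+0.000e+00  f'(a)=-9.098e-01  a ← 77.814849 − (+0.000e+00/-9.098e-01) = 77.814849
converged: |Δa| < 1e-12 after 5 iterations
sag = a·(cosh(S/(2a)) − 1) = 77.814849·(cosh(1.068446) − 1) = 48.805305
T_max/T_min = cosh(S/(2a)) = 1.627198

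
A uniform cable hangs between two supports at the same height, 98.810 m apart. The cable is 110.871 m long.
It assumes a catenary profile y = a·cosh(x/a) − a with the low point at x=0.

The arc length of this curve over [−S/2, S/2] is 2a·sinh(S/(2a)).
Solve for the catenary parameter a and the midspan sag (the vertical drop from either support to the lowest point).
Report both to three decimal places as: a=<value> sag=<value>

seed: a₀ = √(S³/(24(L−S))) = √(98.810³/(24·12.061)) = 57.730334
iter 1: u=0.855789  f(a)=+4.494e-01  f'(a)=-4.493e-01  a ← 57.730334 − (+4.494e-01/-4.493e-01) = 58.730750
iter 2: u=0.841212  f(a)=+1.195e-02  f'(a)=-4.257e-01  a ← 58.730750 − (+1.195e-02/-4.257e-01) = 58.758822
iter 3: u=0.840810  f(a)=+8.957e-06  f'(a)=-4.250e-01  a ← 58.758822 − (+8.957e-06/-4.250e-01) = 58.758843
iter 4: u=0.840810  f(a)=+5.045e-12  f'(a)=-4.250e-01  a ← 58.758843 − (+5.045e-12/-4.250e-01) = 58.758843
converged: |Δa| < 1e-12 after 4 iterations
sag = a·(cosh(S/(2a)) − 1) = 58.758843·(cosh(0.840810) − 1) = 22.022939
T_max/T_min = cosh(S/(2a)) = 1.374802

a=58.759 sag=22.023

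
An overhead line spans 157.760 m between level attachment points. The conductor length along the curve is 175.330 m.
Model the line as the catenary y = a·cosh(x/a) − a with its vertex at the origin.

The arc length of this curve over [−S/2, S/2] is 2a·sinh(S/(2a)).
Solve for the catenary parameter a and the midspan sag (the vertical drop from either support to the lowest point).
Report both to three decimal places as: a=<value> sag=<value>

seed: a₀ = √(S³/(24(L−S))) = √(157.760³/(24·17.570)) = 96.494785
iter 1: u=0.817453  f(a)=+5.965e-01  f'(a)=-3.891e-01  a ← 96.494785 − (+5.965e-01/-3.891e-01) = 98.027777
iter 2: u=0.804670  f(a)=+1.451e-02  f'(a)=-3.704e-01  a ← 98.027777 − (+1.451e-02/-3.704e-01) = 98.066958
iter 3: u=0.804348  f(a)=+9.064e-06  f'(a)=-3.699e-01  a ← 98.066958 − (+9.064e-06/-3.699e-01) = 98.066982
iter 4: u=0.804348  f(a)=+3.553e-12  f'(a)=-3.699e-01  a ← 98.066982 − (+3.553e-12/-3.699e-01) = 98.066982
converged: |Δa| < 1e-12 after 4 iterations
sag = a·(cosh(S/(2a)) − 1) = 98.066982·(cosh(0.804348) − 1) = 33.471169
T_max/T_min = cosh(S/(2a)) = 1.341309

a=98.067 sag=33.471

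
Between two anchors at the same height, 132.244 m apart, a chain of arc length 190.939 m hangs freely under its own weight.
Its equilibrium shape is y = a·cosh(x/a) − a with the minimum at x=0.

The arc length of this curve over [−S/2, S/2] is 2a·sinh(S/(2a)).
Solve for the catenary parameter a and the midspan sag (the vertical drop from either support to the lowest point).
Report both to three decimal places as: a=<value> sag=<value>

seed: a₀ = √(S³/(24(L−S))) = √(132.244³/(24·58.695)) = 40.518913
iter 1: u=1.631880  f(a)=+8.330e+00  f'(a)=-3.746e+00  a ← 40.518913 − (+8.330e+00/-3.746e+00) = 42.742644
iter 2: u=1.546980  f(a)=+7.349e-01  f'(a)=-3.112e+00  a ← 42.742644 − (+7.349e-01/-3.112e+00) = 42.978825
iter 3: u=1.538479  f(a)=+6.943e-03  f'(a)=-3.053e+00  a ← 42.978825 − (+6.943e-03/-3.053e+00) = 42.981099
iter 4: u=1.538397  f(a)=+6.326e-07  f'(a)=-3.052e+00  a ← 42.981099 − (+6.326e-07/-3.052e+00) = 42.981100
iter 5: u=1.538397  f(a)=+5.684e-14  f'(a)=-3.052e+00  a ← 42.981100 − (+5.684e-14/-3.052e+00) = 42.981100
converged: |Δa| < 1e-12 after 5 iterations
sag = a·(cosh(S/(2a)) − 1) = 42.981100·(cosh(1.538397) − 1) = 61.717517
T_max/T_min = cosh(S/(2a)) = 2.435922

a=42.981 sag=61.718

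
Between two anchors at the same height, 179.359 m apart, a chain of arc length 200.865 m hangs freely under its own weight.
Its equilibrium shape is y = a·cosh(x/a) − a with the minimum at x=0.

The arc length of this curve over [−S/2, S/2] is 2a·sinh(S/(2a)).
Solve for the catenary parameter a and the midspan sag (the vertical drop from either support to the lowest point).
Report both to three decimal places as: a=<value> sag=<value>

seed: a₀ = √(S³/(24(L−S))) = √(179.359³/(24·21.506)) = 105.730265
iter 1: u=0.848191  f(a)=+7.870e-01  f'(a)=-4.368e-01  a ← 105.730265 − (+7.870e-01/-4.368e-01) = 107.531817
iter 2: u=0.833981  f(a)=+2.057e-02  f'(a)=-4.143e-01  a ← 107.531817 − (+2.057e-02/-4.143e-01) = 107.581458
iter 3: u=0.833596  f(a)=+1.488e-05  f'(a)=-4.137e-01  a ← 107.581458 − (+1.488e-05/-4.137e-01) = 107.581494
iter 4: u=0.833596  f(a)=+7.844e-12  f'(a)=-4.137e-01  a ← 107.581494 − (+7.844e-12/-4.137e-01) = 107.581494
converged: |Δa| < 1e-12 after 4 iterations
sag = a·(cosh(S/(2a)) − 1) = 107.581494·(cosh(0.833596) − 1) = 39.593453
T_max/T_min = cosh(S/(2a)) = 1.368032

a=107.581 sag=39.593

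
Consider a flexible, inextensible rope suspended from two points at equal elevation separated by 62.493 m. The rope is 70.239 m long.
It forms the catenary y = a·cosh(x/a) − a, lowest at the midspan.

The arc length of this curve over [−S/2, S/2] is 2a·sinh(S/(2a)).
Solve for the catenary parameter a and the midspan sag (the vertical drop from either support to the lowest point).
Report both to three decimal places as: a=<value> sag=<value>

a=36.888 sag=14.044

seed: a₀ = √(S³/(24(L−S))) = √(62.493³/(24·7.746)) = 36.232866
iter 1: u=0.862380  f(a)=+2.932e-01  f'(a)=-4.602e-01  a ← 36.232866 − (+2.932e-01/-4.602e-01) = 36.869924
iter 2: u=0.847479  f(a)=+7.911e-03  f'(a)=-4.357e-01  a ← 36.869924 − (+7.911e-03/-4.357e-01) = 36.888082
iter 3: u=0.847062  f(a)=+6.114e-06  f'(a)=-4.350e-01  a ← 36.888082 − (+6.114e-06/-4.350e-01) = 36.888096
iter 4: u=0.847062  f(a)=+3.666e-12  f'(a)=-4.350e-01  a ← 36.888096 − (+3.666e-12/-4.350e-01) = 36.888096
converged: |Δa| < 1e-12 after 4 iterations
sag = a·(cosh(S/(2a)) − 1) = 36.888096·(cosh(0.847062) − 1) = 14.044319
T_max/T_min = cosh(S/(2a)) = 1.380728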